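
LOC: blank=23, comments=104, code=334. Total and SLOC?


Total LOC = blank + comment + code
Total LOC = 23 + 104 + 334 = 461
SLOC (source only) = code = 334

Total LOC: 461, SLOC: 334


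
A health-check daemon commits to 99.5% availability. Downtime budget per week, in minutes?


Formula: allowed downtime = period * (100 - SLA) / 100
Period (week) = 10080 minutes
Unavailability fraction = (100 - 99.5) / 100
Allowed downtime = 10080 * (100 - 99.5) / 100
Allowed downtime = 50.4 minutes

50.4 minutes


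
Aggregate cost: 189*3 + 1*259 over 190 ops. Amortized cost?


Formula: Amortized cost = Total cost / Operations
Total cost = (189 * 3) + (1 * 259)
Total cost = 567 + 259 = 826
Amortized = 826 / 190 = 4.3474

4.3474


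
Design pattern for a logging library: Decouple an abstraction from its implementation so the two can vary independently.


This matches the Bridge pattern

Bridge


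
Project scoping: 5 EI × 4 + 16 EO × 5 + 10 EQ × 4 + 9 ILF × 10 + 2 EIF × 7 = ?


UFP = EI*4 + EO*5 + EQ*4 + ILF*10 + EIF*7
UFP = 5*4 + 16*5 + 10*4 + 9*10 + 2*7
UFP = 20 + 80 + 40 + 90 + 14
UFP = 244

244


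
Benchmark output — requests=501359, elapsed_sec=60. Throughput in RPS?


Formula: throughput = requests / seconds
throughput = 501359 / 60
throughput = 8355.98 requests/second

8355.98 requests/second


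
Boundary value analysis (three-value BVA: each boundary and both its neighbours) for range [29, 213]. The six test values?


Range: [29, 213]
Boundaries: just below min, min, min+1, max-1, max, just above max
Values: [28, 29, 30, 212, 213, 214]

[28, 29, 30, 212, 213, 214]


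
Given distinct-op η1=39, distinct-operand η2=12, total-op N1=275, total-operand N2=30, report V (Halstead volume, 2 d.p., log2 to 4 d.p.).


Formula: V = N * log2(η), where N = N1 + N2 and η = η1 + η2
η = 39 + 12 = 51
N = 275 + 30 = 305
log2(51) ≈ 5.6724
V = 305 * 5.6724 = 1730.08

1730.08


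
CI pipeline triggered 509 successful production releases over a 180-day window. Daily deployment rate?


Formula: deployments per day = releases / days
= 509 / 180
= 2.828 deploys/day
(equivalently, 19.79 deploys/week)

2.828 deploys/day


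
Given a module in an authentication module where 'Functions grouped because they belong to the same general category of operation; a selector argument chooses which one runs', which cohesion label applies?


Reasoning: Grouped by category of activity, not by data or sequence
Type: Logical cohesion

Logical cohesion


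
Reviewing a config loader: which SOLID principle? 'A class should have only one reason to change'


This describes the Single Responsibility Principle (SRP)

Single Responsibility Principle (SRP)


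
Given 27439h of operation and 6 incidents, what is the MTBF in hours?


Formula: MTBF = Total operating time / Number of failures
MTBF = 27439 / 6
MTBF = 4573.17 hours

4573.17 hours


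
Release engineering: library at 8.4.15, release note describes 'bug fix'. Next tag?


Current: 8.4.15
Change category: 'bug fix' → patch bump
SemVer rule: patch bump → increment PATCH (MAJOR and MINOR unchanged)
New: 8.4.16

8.4.16


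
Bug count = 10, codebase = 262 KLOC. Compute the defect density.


Defect density = defects / KLOC
Defect density = 10 / 262
Defect density = 0.038 defects/KLOC

0.038 defects/KLOC


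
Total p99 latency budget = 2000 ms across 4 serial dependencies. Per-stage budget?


Formula: per_stage = total_budget / stages
per_stage = 2000 / 4
per_stage = 500.0 ms

500.0 ms


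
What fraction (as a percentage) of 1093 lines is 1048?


Coverage = covered / total * 100
Coverage = 1048 / 1093 * 100
Coverage = 95.88%

95.88%


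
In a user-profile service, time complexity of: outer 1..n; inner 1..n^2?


Reasoning: n times n^2
Complexity: O(n^3)

O(n^3)


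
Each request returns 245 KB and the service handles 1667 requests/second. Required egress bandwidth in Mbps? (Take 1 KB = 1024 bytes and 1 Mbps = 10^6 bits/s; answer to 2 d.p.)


Formula: Mbps = payload_bytes * RPS * 8 / 1e6
Payload per request = 245 KB = 245 * 1024 = 250880 bytes
Total bytes/sec = 250880 * 1667 = 418216960
Total bits/sec = 418216960 * 8 = 3345735680
Mbps = 3345735680 / 1e6 = 3345.74

3345.74 Mbps


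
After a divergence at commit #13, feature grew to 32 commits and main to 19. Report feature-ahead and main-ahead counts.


Common ancestor: commit #13
feature commits after divergence: 32 - 13 = 19
main commits after divergence: 19 - 13 = 6
feature is 19 commits ahead of main
main is 6 commits ahead of feature

feature ahead: 19, main ahead: 6


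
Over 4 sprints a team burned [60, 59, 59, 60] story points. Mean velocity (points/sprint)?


Formula: Avg velocity = Total points / Number of sprints
Points: [60, 59, 59, 60]
Sum = 60 + 59 + 59 + 60 = 238
Avg velocity = 238 / 4 = 59.5 points/sprint

59.5 points/sprint


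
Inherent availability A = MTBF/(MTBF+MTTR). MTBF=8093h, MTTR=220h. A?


Availability = MTBF / (MTBF + MTTR)
Availability = 8093 / (8093 + 220)
Availability = 8093 / 8313
Availability = 97.3535%

97.3535%


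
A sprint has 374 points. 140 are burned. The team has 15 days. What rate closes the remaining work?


Formula: Required rate = Remaining points / Days left
Remaining = 374 - 140 = 234 points
Required rate = 234 / 15 = 15.6 points/day

15.6 points/day


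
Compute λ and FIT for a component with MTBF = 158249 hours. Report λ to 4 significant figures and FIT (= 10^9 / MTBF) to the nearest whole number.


Formula: λ = 1 / MTBF; FIT = λ × 1e9 = 1e9 / MTBF
λ = 1 / 158249 ≈ 6.319e-06 failures/hour
FIT = 1e9 / 158249 ≈ 6319 failures per 1e9 hours (nearest whole number)

λ = 6.319e-06 /h, FIT = 6319


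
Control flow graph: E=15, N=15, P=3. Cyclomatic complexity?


Formula: V(G) = E - N + 2P
V(G) = 15 - 15 + 2*3
V(G) = 0 + 6
V(G) = 6

6


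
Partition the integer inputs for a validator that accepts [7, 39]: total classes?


Valid range: [7, 39]
Class 1: x < 7 — invalid
Class 2: 7 ≤ x ≤ 39 — valid
Class 3: x > 39 — invalid
Total equivalence classes: 3

3 equivalence classes


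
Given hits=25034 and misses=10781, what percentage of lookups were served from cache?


Formula: hit rate = hits / (hits + misses) * 100
hit rate = 25034 / (25034 + 10781) * 100
hit rate = 25034 / 35815 * 100
hit rate = 69.9%

69.9%


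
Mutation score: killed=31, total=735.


Mutation score = killed / total * 100
Mutation score = 31 / 735 * 100
Mutation score = 4.22%

4.22%


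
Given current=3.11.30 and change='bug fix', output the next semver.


Current: 3.11.30
Change category: 'bug fix' → patch bump
SemVer rule: patch bump → increment PATCH (MAJOR and MINOR unchanged)
New: 3.11.31

3.11.31


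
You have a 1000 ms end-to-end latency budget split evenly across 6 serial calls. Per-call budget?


Formula: per_stage = total_budget / stages
per_stage = 1000 / 6
per_stage = 166.67 ms

166.67 ms


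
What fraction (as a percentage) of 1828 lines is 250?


Coverage = covered / total * 100
Coverage = 250 / 1828 * 100
Coverage = 13.68%

13.68%


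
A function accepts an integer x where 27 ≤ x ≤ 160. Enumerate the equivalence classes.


Valid range: [27, 160]
Class 1: x < 27 — invalid
Class 2: 27 ≤ x ≤ 160 — valid
Class 3: x > 160 — invalid
Total equivalence classes: 3

3 equivalence classes


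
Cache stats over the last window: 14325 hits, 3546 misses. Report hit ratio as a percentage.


Formula: hit rate = hits / (hits + misses) * 100
hit rate = 14325 / (14325 + 3546) * 100
hit rate = 14325 / 17871 * 100
hit rate = 80.16%

80.16%


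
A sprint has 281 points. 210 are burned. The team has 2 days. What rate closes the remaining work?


Formula: Required rate = Remaining points / Days left
Remaining = 281 - 210 = 71 points
Required rate = 71 / 2 = 35.5 points/day

35.5 points/day


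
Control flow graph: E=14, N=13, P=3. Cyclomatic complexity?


Formula: V(G) = E - N + 2P
V(G) = 14 - 13 + 2*3
V(G) = 1 + 6
V(G) = 7

7


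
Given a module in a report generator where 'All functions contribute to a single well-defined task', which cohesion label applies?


Reasoning: Best: single purpose
Type: Functional cohesion

Functional cohesion


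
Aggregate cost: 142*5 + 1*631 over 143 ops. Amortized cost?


Formula: Amortized cost = Total cost / Operations
Total cost = (142 * 5) + (1 * 631)
Total cost = 710 + 631 = 1341
Amortized = 1341 / 143 = 9.3776

9.3776


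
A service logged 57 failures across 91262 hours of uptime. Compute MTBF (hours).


Formula: MTBF = Total operating time / Number of failures
MTBF = 91262 / 57
MTBF = 1601.09 hours

1601.09 hours


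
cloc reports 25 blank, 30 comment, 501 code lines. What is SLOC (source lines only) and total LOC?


Total LOC = blank + comment + code
Total LOC = 25 + 30 + 501 = 556
SLOC (source only) = code = 501

Total LOC: 556, SLOC: 501


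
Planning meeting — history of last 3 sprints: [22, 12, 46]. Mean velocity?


Formula: Avg velocity = Total points / Number of sprints
Points: [22, 12, 46]
Sum = 22 + 12 + 46 = 80
Avg velocity = 80 / 3 = 26.67 points/sprint

26.67 points/sprint


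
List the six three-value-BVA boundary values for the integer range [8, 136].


Range: [8, 136]
Boundaries: just below min, min, min+1, max-1, max, just above max
Values: [7, 8, 9, 135, 136, 137]

[7, 8, 9, 135, 136, 137]


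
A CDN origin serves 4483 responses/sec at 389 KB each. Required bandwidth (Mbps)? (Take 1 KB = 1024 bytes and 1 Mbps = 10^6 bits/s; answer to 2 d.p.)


Formula: Mbps = payload_bytes * RPS * 8 / 1e6
Payload per request = 389 KB = 389 * 1024 = 398336 bytes
Total bytes/sec = 398336 * 4483 = 1785740288
Total bits/sec = 1785740288 * 8 = 14285922304
Mbps = 14285922304 / 1e6 = 14285.92

14285.92 Mbps


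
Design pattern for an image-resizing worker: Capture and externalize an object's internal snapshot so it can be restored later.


This matches the Memento pattern

Memento


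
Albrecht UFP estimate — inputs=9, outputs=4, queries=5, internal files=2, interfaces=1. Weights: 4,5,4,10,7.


UFP = EI*4 + EO*5 + EQ*4 + ILF*10 + EIF*7
UFP = 9*4 + 4*5 + 5*4 + 2*10 + 1*7
UFP = 36 + 20 + 20 + 20 + 7
UFP = 103

103


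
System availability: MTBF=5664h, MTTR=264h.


Availability = MTBF / (MTBF + MTTR)
Availability = 5664 / (5664 + 264)
Availability = 5664 / 5928
Availability = 95.5466%

95.5466%


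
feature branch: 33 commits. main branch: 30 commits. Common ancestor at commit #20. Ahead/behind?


Common ancestor: commit #20
feature commits after divergence: 33 - 20 = 13
main commits after divergence: 30 - 20 = 10
feature is 13 commits ahead of main
main is 10 commits ahead of feature

feature ahead: 13, main ahead: 10


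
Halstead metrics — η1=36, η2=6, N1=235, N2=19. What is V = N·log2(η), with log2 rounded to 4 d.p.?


Formula: V = N * log2(η), where N = N1 + N2 and η = η1 + η2
η = 36 + 6 = 42
N = 235 + 19 = 254
log2(42) ≈ 5.3923
V = 254 * 5.3923 = 1369.64

1369.64


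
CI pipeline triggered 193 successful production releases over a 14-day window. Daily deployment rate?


Formula: deployments per day = releases / days
= 193 / 14
= 13.786 deploys/day
(equivalently, 96.5 deploys/week)

13.786 deploys/day


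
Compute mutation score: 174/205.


Mutation score = killed / total * 100
Mutation score = 174 / 205 * 100
Mutation score = 84.88%

84.88%


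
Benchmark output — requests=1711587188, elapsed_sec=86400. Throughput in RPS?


Formula: throughput = requests / seconds
throughput = 1711587188 / 86400
throughput = 19810.04 requests/second

19810.04 requests/second


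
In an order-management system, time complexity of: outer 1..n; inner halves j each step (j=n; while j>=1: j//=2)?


Reasoning: n times log n
Complexity: O(n log n)

O(n log n)


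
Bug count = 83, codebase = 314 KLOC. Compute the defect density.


Defect density = defects / KLOC
Defect density = 83 / 314
Defect density = 0.264 defects/KLOC

0.264 defects/KLOC


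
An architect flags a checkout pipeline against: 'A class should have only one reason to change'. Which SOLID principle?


This describes the Single Responsibility Principle (SRP)

Single Responsibility Principle (SRP)


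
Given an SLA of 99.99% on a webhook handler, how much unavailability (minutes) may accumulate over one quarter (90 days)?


Formula: allowed downtime = period * (100 - SLA) / 100
Period (quarter (90 days)) = 129600 minutes
Unavailability fraction = (100 - 99.99) / 100
Allowed downtime = 129600 * (100 - 99.99) / 100
Allowed downtime = 12.96 minutes

12.96 minutes


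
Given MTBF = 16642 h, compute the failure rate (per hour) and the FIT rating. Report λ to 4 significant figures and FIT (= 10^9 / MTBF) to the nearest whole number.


Formula: λ = 1 / MTBF; FIT = λ × 1e9 = 1e9 / MTBF
λ = 1 / 16642 ≈ 6.009e-05 failures/hour
FIT = 1e9 / 16642 ≈ 60089 failures per 1e9 hours (nearest whole number)

λ = 6.009e-05 /h, FIT = 60089


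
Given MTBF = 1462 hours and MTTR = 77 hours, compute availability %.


Availability = MTBF / (MTBF + MTTR)
Availability = 1462 / (1462 + 77)
Availability = 1462 / 1539
Availability = 94.9968%

94.9968%


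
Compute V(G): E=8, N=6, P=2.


Formula: V(G) = E - N + 2P
V(G) = 8 - 6 + 2*2
V(G) = 2 + 4
V(G) = 6

6


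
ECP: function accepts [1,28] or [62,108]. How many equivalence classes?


Valid ranges: [1,28] and [62,108]
Class 1: x < 1 — invalid
Class 2: 1 ≤ x ≤ 28 — valid
Class 3: 28 < x < 62 — invalid (gap between ranges)
Class 4: 62 ≤ x ≤ 108 — valid
Class 5: x > 108 — invalid
Total equivalence classes: 5

5 equivalence classes


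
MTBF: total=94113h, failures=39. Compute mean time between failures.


Formula: MTBF = Total operating time / Number of failures
MTBF = 94113 / 39
MTBF = 2413.15 hours

2413.15 hours


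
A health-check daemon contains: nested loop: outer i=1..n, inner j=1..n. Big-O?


Reasoning: n iterations times n iterations
Complexity: O(n^2)

O(n^2)


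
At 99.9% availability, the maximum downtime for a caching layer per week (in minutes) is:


Formula: allowed downtime = period * (100 - SLA) / 100
Period (week) = 10080 minutes
Unavailability fraction = (100 - 99.9) / 100
Allowed downtime = 10080 * (100 - 99.9) / 100
Allowed downtime = 10.08 minutes

10.08 minutes


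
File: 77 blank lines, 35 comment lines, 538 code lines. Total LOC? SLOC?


Total LOC = blank + comment + code
Total LOC = 77 + 35 + 538 = 650
SLOC (source only) = code = 538

Total LOC: 650, SLOC: 538


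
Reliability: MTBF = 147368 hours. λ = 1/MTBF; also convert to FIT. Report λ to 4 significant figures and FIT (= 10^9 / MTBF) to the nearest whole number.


Formula: λ = 1 / MTBF; FIT = λ × 1e9 = 1e9 / MTBF
λ = 1 / 147368 ≈ 6.786e-06 failures/hour
FIT = 1e9 / 147368 ≈ 6786 failures per 1e9 hours (nearest whole number)

λ = 6.786e-06 /h, FIT = 6786


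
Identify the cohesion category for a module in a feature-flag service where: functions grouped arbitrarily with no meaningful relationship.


Reasoning: Worst: random grouping
Type: Coincidental cohesion

Coincidental cohesion


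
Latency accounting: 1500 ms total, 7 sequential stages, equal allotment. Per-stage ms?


Formula: per_stage = total_budget / stages
per_stage = 1500 / 7
per_stage = 214.29 ms

214.29 ms


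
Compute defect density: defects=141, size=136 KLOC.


Defect density = defects / KLOC
Defect density = 141 / 136
Defect density = 1.037 defects/KLOC

1.037 defects/KLOC


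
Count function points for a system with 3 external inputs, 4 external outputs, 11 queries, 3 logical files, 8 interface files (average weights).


UFP = EI*4 + EO*5 + EQ*4 + ILF*10 + EIF*7
UFP = 3*4 + 4*5 + 11*4 + 3*10 + 8*7
UFP = 12 + 20 + 44 + 30 + 56
UFP = 162

162


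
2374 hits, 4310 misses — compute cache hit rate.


Formula: hit rate = hits / (hits + misses) * 100
hit rate = 2374 / (2374 + 4310) * 100
hit rate = 2374 / 6684 * 100
hit rate = 35.52%

35.52%


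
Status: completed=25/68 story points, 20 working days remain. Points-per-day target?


Formula: Required rate = Remaining points / Days left
Remaining = 68 - 25 = 43 points
Required rate = 43 / 20 = 2.15 points/day

2.15 points/day


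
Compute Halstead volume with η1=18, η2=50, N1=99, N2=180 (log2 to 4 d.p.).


Formula: V = N * log2(η), where N = N1 + N2 and η = η1 + η2
η = 18 + 50 = 68
N = 99 + 180 = 279
log2(68) ≈ 6.0875
V = 279 * 6.0875 = 1698.41

1698.41


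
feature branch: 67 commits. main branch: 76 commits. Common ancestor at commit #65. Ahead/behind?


Common ancestor: commit #65
feature commits after divergence: 67 - 65 = 2
main commits after divergence: 76 - 65 = 11
feature is 2 commits ahead of main
main is 11 commits ahead of feature

feature ahead: 2, main ahead: 11


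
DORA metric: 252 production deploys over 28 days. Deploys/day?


Formula: deployments per day = releases / days
= 252 / 28
= 9.0 deploys/day
(equivalently, 63.0 deploys/week)

9.0 deploys/day


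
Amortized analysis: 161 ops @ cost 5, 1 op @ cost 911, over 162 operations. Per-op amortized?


Formula: Amortized cost = Total cost / Operations
Total cost = (161 * 5) + (1 * 911)
Total cost = 805 + 911 = 1716
Amortized = 1716 / 162 = 10.5926

10.5926


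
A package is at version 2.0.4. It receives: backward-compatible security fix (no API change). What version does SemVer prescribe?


Current: 2.0.4
Change category: 'backward-compatible security fix (no API change)' → patch bump
SemVer rule: patch bump → increment PATCH (MAJOR and MINOR unchanged)
New: 2.0.5

2.0.5


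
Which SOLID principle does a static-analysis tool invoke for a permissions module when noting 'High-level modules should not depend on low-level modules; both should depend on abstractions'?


This describes the Dependency Inversion Principle (DIP)

Dependency Inversion Principle (DIP)


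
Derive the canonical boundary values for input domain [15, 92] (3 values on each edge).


Range: [15, 92]
Boundaries: just below min, min, min+1, max-1, max, just above max
Values: [14, 15, 16, 91, 92, 93]

[14, 15, 16, 91, 92, 93]


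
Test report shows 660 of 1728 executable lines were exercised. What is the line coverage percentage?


Coverage = covered / total * 100
Coverage = 660 / 1728 * 100
Coverage = 38.19%

38.19%


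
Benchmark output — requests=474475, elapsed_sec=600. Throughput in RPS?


Formula: throughput = requests / seconds
throughput = 474475 / 600
throughput = 790.79 requests/second

790.79 requests/second


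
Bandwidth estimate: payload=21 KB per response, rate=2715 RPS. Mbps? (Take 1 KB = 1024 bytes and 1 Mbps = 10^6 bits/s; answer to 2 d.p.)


Formula: Mbps = payload_bytes * RPS * 8 / 1e6
Payload per request = 21 KB = 21 * 1024 = 21504 bytes
Total bytes/sec = 21504 * 2715 = 58383360
Total bits/sec = 58383360 * 8 = 467066880
Mbps = 467066880 / 1e6 = 467.07

467.07 Mbps


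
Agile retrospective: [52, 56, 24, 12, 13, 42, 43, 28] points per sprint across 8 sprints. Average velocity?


Formula: Avg velocity = Total points / Number of sprints
Points: [52, 56, 24, 12, 13, 42, 43, 28]
Sum = 52 + 56 + 24 + 12 + 13 + 42 + 43 + 28 = 270
Avg velocity = 270 / 8 = 33.75 points/sprint

33.75 points/sprint


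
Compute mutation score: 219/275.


Mutation score = killed / total * 100
Mutation score = 219 / 275 * 100
Mutation score = 79.64%

79.64%


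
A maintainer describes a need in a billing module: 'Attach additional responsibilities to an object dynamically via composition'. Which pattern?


This matches the Decorator pattern

Decorator


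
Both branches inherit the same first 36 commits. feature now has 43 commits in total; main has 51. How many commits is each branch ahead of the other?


Common ancestor: commit #36
feature commits after divergence: 43 - 36 = 7
main commits after divergence: 51 - 36 = 15
feature is 7 commits ahead of main
main is 15 commits ahead of feature

feature ahead: 7, main ahead: 15


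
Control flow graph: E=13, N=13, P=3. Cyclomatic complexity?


Formula: V(G) = E - N + 2P
V(G) = 13 - 13 + 2*3
V(G) = 0 + 6
V(G) = 6

6


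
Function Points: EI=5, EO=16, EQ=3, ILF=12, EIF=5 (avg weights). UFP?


UFP = EI*4 + EO*5 + EQ*4 + ILF*10 + EIF*7
UFP = 5*4 + 16*5 + 3*4 + 12*10 + 5*7
UFP = 20 + 80 + 12 + 120 + 35
UFP = 267

267


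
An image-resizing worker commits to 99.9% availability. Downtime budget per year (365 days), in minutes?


Formula: allowed downtime = period * (100 - SLA) / 100
Period (year (365 days)) = 525600 minutes
Unavailability fraction = (100 - 99.9) / 100
Allowed downtime = 525600 * (100 - 99.9) / 100
Allowed downtime = 525.6 minutes

525.6 minutes


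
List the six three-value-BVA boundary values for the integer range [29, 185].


Range: [29, 185]
Boundaries: just below min, min, min+1, max-1, max, just above max
Values: [28, 29, 30, 184, 185, 186]

[28, 29, 30, 184, 185, 186]


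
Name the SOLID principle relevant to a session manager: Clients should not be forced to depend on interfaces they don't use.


This describes the Interface Segregation Principle (ISP)

Interface Segregation Principle (ISP)


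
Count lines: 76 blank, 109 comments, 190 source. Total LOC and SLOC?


Total LOC = blank + comment + code
Total LOC = 76 + 109 + 190 = 375
SLOC (source only) = code = 190

Total LOC: 375, SLOC: 190


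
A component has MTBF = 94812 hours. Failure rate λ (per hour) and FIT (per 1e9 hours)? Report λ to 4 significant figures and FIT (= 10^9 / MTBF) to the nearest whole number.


Formula: λ = 1 / MTBF; FIT = λ × 1e9 = 1e9 / MTBF
λ = 1 / 94812 ≈ 1.055e-05 failures/hour
FIT = 1e9 / 94812 ≈ 10547 failures per 1e9 hours (nearest whole number)

λ = 1.055e-05 /h, FIT = 10547


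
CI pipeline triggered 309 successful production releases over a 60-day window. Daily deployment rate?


Formula: deployments per day = releases / days
= 309 / 60
= 5.15 deploys/day
(equivalently, 36.05 deploys/week)

5.15 deploys/day


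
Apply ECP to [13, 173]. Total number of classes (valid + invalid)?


Valid range: [13, 173]
Class 1: x < 13 — invalid
Class 2: 13 ≤ x ≤ 173 — valid
Class 3: x > 173 — invalid
Total equivalence classes: 3

3 equivalence classes


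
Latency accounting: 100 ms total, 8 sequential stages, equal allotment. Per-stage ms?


Formula: per_stage = total_budget / stages
per_stage = 100 / 8
per_stage = 12.5 ms

12.5 ms


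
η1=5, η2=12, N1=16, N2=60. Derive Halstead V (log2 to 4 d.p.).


Formula: V = N * log2(η), where N = N1 + N2 and η = η1 + η2
η = 5 + 12 = 17
N = 16 + 60 = 76
log2(17) ≈ 4.0875
V = 76 * 4.0875 = 310.65

310.65


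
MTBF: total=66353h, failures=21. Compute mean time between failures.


Formula: MTBF = Total operating time / Number of failures
MTBF = 66353 / 21
MTBF = 3159.67 hours

3159.67 hours


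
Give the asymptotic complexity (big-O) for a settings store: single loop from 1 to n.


Reasoning: one pass through n items
Complexity: O(n)

O(n)


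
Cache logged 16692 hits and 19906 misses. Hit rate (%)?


Formula: hit rate = hits / (hits + misses) * 100
hit rate = 16692 / (16692 + 19906) * 100
hit rate = 16692 / 36598 * 100
hit rate = 45.61%

45.61%


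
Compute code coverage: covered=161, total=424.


Coverage = covered / total * 100
Coverage = 161 / 424 * 100
Coverage = 37.97%

37.97%


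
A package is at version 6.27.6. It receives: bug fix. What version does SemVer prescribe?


Current: 6.27.6
Change category: 'bug fix' → patch bump
SemVer rule: patch bump → increment PATCH (MAJOR and MINOR unchanged)
New: 6.27.7

6.27.7


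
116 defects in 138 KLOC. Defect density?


Defect density = defects / KLOC
Defect density = 116 / 138
Defect density = 0.841 defects/KLOC

0.841 defects/KLOC


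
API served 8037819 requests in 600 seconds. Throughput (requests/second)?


Formula: throughput = requests / seconds
throughput = 8037819 / 600
throughput = 13396.37 requests/second

13396.37 requests/second


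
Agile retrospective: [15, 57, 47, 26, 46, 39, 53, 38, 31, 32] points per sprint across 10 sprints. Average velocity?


Formula: Avg velocity = Total points / Number of sprints
Points: [15, 57, 47, 26, 46, 39, 53, 38, 31, 32]
Sum = 15 + 57 + 47 + 26 + 46 + 39 + 53 + 38 + 31 + 32 = 384
Avg velocity = 384 / 10 = 38.4 points/sprint

38.4 points/sprint


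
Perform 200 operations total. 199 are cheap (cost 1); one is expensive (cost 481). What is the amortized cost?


Formula: Amortized cost = Total cost / Operations
Total cost = (199 * 1) + (1 * 481)
Total cost = 199 + 481 = 680
Amortized = 680 / 200 = 3.4

3.4


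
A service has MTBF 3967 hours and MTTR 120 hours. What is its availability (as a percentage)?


Availability = MTBF / (MTBF + MTTR)
Availability = 3967 / (3967 + 120)
Availability = 3967 / 4087
Availability = 97.0639%

97.0639%


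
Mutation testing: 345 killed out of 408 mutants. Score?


Mutation score = killed / total * 100
Mutation score = 345 / 408 * 100
Mutation score = 84.56%

84.56%


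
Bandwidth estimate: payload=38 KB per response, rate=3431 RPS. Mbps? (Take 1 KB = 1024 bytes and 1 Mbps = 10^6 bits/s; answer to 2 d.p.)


Formula: Mbps = payload_bytes * RPS * 8 / 1e6
Payload per request = 38 KB = 38 * 1024 = 38912 bytes
Total bytes/sec = 38912 * 3431 = 133507072
Total bits/sec = 133507072 * 8 = 1068056576
Mbps = 1068056576 / 1e6 = 1068.06

1068.06 Mbps


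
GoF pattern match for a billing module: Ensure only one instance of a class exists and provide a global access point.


This matches the Singleton pattern

Singleton


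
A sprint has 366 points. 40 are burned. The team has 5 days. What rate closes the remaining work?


Formula: Required rate = Remaining points / Days left
Remaining = 366 - 40 = 326 points
Required rate = 326 / 5 = 65.2 points/day

65.2 points/day


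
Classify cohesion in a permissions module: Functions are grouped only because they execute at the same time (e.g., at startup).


Reasoning: Related by timing only
Type: Temporal cohesion

Temporal cohesion


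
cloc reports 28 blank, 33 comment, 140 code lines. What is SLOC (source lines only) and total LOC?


Total LOC = blank + comment + code
Total LOC = 28 + 33 + 140 = 201
SLOC (source only) = code = 140

Total LOC: 201, SLOC: 140


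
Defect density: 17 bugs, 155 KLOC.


Defect density = defects / KLOC
Defect density = 17 / 155
Defect density = 0.11 defects/KLOC

0.11 defects/KLOC


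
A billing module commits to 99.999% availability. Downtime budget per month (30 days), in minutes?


Formula: allowed downtime = period * (100 - SLA) / 100
Period (month (30 days)) = 43200 minutes
Unavailability fraction = (100 - 99.999) / 100
Allowed downtime = 43200 * (100 - 99.999) / 100
Allowed downtime = 0.432 minutes

0.432 minutes


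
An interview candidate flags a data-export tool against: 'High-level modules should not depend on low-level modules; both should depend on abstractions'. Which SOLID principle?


This describes the Dependency Inversion Principle (DIP)

Dependency Inversion Principle (DIP)


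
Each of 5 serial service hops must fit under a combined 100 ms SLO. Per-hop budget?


Formula: per_stage = total_budget / stages
per_stage = 100 / 5
per_stage = 20.0 ms

20.0 ms


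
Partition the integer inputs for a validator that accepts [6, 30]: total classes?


Valid range: [6, 30]
Class 1: x < 6 — invalid
Class 2: 6 ≤ x ≤ 30 — valid
Class 3: x > 30 — invalid
Total equivalence classes: 3

3 equivalence classes


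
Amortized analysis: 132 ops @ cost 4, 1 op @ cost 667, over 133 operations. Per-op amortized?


Formula: Amortized cost = Total cost / Operations
Total cost = (132 * 4) + (1 * 667)
Total cost = 528 + 667 = 1195
Amortized = 1195 / 133 = 8.985

8.985


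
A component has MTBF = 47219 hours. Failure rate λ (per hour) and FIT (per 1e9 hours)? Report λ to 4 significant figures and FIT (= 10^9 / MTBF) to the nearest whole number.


Formula: λ = 1 / MTBF; FIT = λ × 1e9 = 1e9 / MTBF
λ = 1 / 47219 ≈ 2.118e-05 failures/hour
FIT = 1e9 / 47219 ≈ 21178 failures per 1e9 hours (nearest whole number)

λ = 2.118e-05 /h, FIT = 21178


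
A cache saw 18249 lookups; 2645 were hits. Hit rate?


Formula: hit rate = hits / (hits + misses) * 100
hit rate = 2645 / (2645 + 15604) * 100
hit rate = 2645 / 18249 * 100
hit rate = 14.49%

14.49%


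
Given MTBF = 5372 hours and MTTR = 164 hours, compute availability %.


Availability = MTBF / (MTBF + MTTR)
Availability = 5372 / (5372 + 164)
Availability = 5372 / 5536
Availability = 97.0376%

97.0376%


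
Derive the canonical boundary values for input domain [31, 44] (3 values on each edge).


Range: [31, 44]
Boundaries: just below min, min, min+1, max-1, max, just above max
Values: [30, 31, 32, 43, 44, 45]

[30, 31, 32, 43, 44, 45]


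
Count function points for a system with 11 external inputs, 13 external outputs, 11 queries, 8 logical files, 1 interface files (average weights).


UFP = EI*4 + EO*5 + EQ*4 + ILF*10 + EIF*7
UFP = 11*4 + 13*5 + 11*4 + 8*10 + 1*7
UFP = 44 + 65 + 44 + 80 + 7
UFP = 240

240


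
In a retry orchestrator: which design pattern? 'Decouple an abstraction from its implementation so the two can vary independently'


This matches the Bridge pattern

Bridge


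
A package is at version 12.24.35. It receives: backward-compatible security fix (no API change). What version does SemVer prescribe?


Current: 12.24.35
Change category: 'backward-compatible security fix (no API change)' → patch bump
SemVer rule: patch bump → increment PATCH (MAJOR and MINOR unchanged)
New: 12.24.36

12.24.36


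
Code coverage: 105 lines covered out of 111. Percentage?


Coverage = covered / total * 100
Coverage = 105 / 111 * 100
Coverage = 94.59%

94.59%


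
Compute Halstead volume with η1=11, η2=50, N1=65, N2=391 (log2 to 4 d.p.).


Formula: V = N * log2(η), where N = N1 + N2 and η = η1 + η2
η = 11 + 50 = 61
N = 65 + 391 = 456
log2(61) ≈ 5.9307
V = 456 * 5.9307 = 2704.40

2704.40


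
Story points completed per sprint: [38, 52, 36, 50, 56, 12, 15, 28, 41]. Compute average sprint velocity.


Formula: Avg velocity = Total points / Number of sprints
Points: [38, 52, 36, 50, 56, 12, 15, 28, 41]
Sum = 38 + 52 + 36 + 50 + 56 + 12 + 15 + 28 + 41 = 328
Avg velocity = 328 / 9 = 36.44 points/sprint

36.44 points/sprint


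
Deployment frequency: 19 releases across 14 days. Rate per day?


Formula: deployments per day = releases / days
= 19 / 14
= 1.357 deploys/day
(equivalently, 9.5 deploys/week)

1.357 deploys/day


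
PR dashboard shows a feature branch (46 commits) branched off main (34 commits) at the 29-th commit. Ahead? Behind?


Common ancestor: commit #29
feature commits after divergence: 46 - 29 = 17
main commits after divergence: 34 - 29 = 5
feature is 17 commits ahead of main
main is 5 commits ahead of feature

feature ahead: 17, main ahead: 5


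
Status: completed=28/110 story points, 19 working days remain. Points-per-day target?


Formula: Required rate = Remaining points / Days left
Remaining = 110 - 28 = 82 points
Required rate = 82 / 19 = 4.32 points/day

4.32 points/day


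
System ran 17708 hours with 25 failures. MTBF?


Formula: MTBF = Total operating time / Number of failures
MTBF = 17708 / 25
MTBF = 708.32 hours

708.32 hours


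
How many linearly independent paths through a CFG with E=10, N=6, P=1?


Formula: V(G) = E - N + 2P
V(G) = 10 - 6 + 2*1
V(G) = 4 + 2
V(G) = 6

6


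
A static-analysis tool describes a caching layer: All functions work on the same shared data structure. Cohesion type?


Reasoning: Functions share data
Type: Communicational cohesion

Communicational cohesion


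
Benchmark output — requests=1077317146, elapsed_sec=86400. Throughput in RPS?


Formula: throughput = requests / seconds
throughput = 1077317146 / 86400
throughput = 12468.95 requests/second

12468.95 requests/second


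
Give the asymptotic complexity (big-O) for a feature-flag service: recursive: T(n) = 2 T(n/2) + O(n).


Reasoning: master theorem case 2 (merge-sort recurrence)
Complexity: O(n log n)

O(n log n)


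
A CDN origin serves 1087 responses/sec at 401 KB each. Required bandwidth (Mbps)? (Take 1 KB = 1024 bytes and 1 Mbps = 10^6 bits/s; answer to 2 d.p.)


Formula: Mbps = payload_bytes * RPS * 8 / 1e6
Payload per request = 401 KB = 401 * 1024 = 410624 bytes
Total bytes/sec = 410624 * 1087 = 446348288
Total bits/sec = 446348288 * 8 = 3570786304
Mbps = 3570786304 / 1e6 = 3570.79

3570.79 Mbps


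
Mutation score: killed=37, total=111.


Mutation score = killed / total * 100
Mutation score = 37 / 111 * 100
Mutation score = 33.33%

33.33%


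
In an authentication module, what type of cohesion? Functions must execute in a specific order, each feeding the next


Reasoning: Output of one is input to next
Type: Sequential cohesion

Sequential cohesion


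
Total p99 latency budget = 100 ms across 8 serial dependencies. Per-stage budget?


Formula: per_stage = total_budget / stages
per_stage = 100 / 8
per_stage = 12.5 ms

12.5 ms


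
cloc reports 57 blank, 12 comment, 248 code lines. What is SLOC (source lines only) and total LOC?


Total LOC = blank + comment + code
Total LOC = 57 + 12 + 248 = 317
SLOC (source only) = code = 248

Total LOC: 317, SLOC: 248


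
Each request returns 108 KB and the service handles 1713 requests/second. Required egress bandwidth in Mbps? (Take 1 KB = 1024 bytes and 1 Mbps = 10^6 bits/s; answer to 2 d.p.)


Formula: Mbps = payload_bytes * RPS * 8 / 1e6
Payload per request = 108 KB = 108 * 1024 = 110592 bytes
Total bytes/sec = 110592 * 1713 = 189444096
Total bits/sec = 189444096 * 8 = 1515552768
Mbps = 1515552768 / 1e6 = 1515.55

1515.55 Mbps


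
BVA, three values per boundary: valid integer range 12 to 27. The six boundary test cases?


Range: [12, 27]
Boundaries: just below min, min, min+1, max-1, max, just above max
Values: [11, 12, 13, 26, 27, 28]

[11, 12, 13, 26, 27, 28]


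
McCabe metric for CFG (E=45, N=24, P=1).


Formula: V(G) = E - N + 2P
V(G) = 45 - 24 + 2*1
V(G) = 21 + 2
V(G) = 23

23


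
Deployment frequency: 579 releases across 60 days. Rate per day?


Formula: deployments per day = releases / days
= 579 / 60
= 9.65 deploys/day
(equivalently, 67.55 deploys/week)

9.65 deploys/day


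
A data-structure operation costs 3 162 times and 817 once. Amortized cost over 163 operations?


Formula: Amortized cost = Total cost / Operations
Total cost = (162 * 3) + (1 * 817)
Total cost = 486 + 817 = 1303
Amortized = 1303 / 163 = 7.9939

7.9939


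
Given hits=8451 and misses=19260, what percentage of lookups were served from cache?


Formula: hit rate = hits / (hits + misses) * 100
hit rate = 8451 / (8451 + 19260) * 100
hit rate = 8451 / 27711 * 100
hit rate = 30.5%

30.5%


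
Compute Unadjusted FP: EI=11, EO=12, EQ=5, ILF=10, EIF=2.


UFP = EI*4 + EO*5 + EQ*4 + ILF*10 + EIF*7
UFP = 11*4 + 12*5 + 5*4 + 10*10 + 2*7
UFP = 44 + 60 + 20 + 100 + 14
UFP = 238

238


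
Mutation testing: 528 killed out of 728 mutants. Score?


Mutation score = killed / total * 100
Mutation score = 528 / 728 * 100
Mutation score = 72.53%

72.53%


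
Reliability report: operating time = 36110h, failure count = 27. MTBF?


Formula: MTBF = Total operating time / Number of failures
MTBF = 36110 / 27
MTBF = 1337.41 hours

1337.41 hours


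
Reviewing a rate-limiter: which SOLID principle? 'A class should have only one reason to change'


This describes the Single Responsibility Principle (SRP)

Single Responsibility Principle (SRP)


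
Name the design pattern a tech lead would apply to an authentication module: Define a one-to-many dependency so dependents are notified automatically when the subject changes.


This matches the Observer pattern

Observer


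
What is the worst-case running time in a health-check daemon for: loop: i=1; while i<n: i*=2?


Reasoning: i doubles each step so iterations are log2(n)
Complexity: O(log n)

O(log n)


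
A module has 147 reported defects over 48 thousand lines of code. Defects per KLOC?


Defect density = defects / KLOC
Defect density = 147 / 48
Defect density = 3.063 defects/KLOC

3.063 defects/KLOC


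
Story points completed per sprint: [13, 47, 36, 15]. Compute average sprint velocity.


Formula: Avg velocity = Total points / Number of sprints
Points: [13, 47, 36, 15]
Sum = 13 + 47 + 36 + 15 = 111
Avg velocity = 111 / 4 = 27.75 points/sprint

27.75 points/sprint


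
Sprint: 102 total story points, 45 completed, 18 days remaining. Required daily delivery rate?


Formula: Required rate = Remaining points / Days left
Remaining = 102 - 45 = 57 points
Required rate = 57 / 18 = 3.17 points/day

3.17 points/day


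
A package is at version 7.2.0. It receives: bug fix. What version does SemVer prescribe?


Current: 7.2.0
Change category: 'bug fix' → patch bump
SemVer rule: patch bump → increment PATCH (MAJOR and MINOR unchanged)
New: 7.2.1

7.2.1


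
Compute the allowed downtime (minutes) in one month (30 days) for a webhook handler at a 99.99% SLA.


Formula: allowed downtime = period * (100 - SLA) / 100
Period (month (30 days)) = 43200 minutes
Unavailability fraction = (100 - 99.99) / 100
Allowed downtime = 43200 * (100 - 99.99) / 100
Allowed downtime = 4.32 minutes

4.32 minutes


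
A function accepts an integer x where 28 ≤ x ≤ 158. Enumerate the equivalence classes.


Valid range: [28, 158]
Class 1: x < 28 — invalid
Class 2: 28 ≤ x ≤ 158 — valid
Class 3: x > 158 — invalid
Total equivalence classes: 3

3 equivalence classes


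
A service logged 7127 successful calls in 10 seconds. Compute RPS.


Formula: throughput = requests / seconds
throughput = 7127 / 10
throughput = 712.7 requests/second

712.7 requests/second


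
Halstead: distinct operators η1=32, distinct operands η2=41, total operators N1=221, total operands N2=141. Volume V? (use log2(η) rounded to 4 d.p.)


Formula: V = N * log2(η), where N = N1 + N2 and η = η1 + η2
η = 32 + 41 = 73
N = 221 + 141 = 362
log2(73) ≈ 6.1898
V = 362 * 6.1898 = 2240.71

2240.71


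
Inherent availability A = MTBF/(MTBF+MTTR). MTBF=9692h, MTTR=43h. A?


Availability = MTBF / (MTBF + MTTR)
Availability = 9692 / (9692 + 43)
Availability = 9692 / 9735
Availability = 99.5583%

99.5583%


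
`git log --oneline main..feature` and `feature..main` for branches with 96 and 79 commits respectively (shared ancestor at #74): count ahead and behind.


Common ancestor: commit #74
feature commits after divergence: 96 - 74 = 22
main commits after divergence: 79 - 74 = 5
feature is 22 commits ahead of main
main is 5 commits ahead of feature

feature ahead: 22, main ahead: 5


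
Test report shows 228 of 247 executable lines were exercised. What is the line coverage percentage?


Coverage = covered / total * 100
Coverage = 228 / 247 * 100
Coverage = 92.31%

92.31%


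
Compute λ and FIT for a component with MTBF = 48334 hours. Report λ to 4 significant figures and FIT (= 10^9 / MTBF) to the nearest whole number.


Formula: λ = 1 / MTBF; FIT = λ × 1e9 = 1e9 / MTBF
λ = 1 / 48334 ≈ 2.069e-05 failures/hour
FIT = 1e9 / 48334 ≈ 20689 failures per 1e9 hours (nearest whole number)

λ = 2.069e-05 /h, FIT = 20689


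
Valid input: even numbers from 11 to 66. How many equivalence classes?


Constraint: even integers in [11, 66]
Class 1: x < 11 — out-of-range invalid
Class 2: x in [11,66] but odd — wrong type invalid
Class 3: x in [11,66] and even — valid
Class 4: x > 66 — out-of-range invalid
Total equivalence classes: 4

4 equivalence classes
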